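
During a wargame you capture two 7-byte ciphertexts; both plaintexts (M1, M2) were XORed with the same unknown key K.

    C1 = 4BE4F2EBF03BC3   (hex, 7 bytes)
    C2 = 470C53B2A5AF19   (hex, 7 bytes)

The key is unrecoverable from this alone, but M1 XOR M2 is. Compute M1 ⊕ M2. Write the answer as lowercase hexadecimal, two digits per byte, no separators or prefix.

C1 ⊕ C2 = (M1 ⊕ K) ⊕ (M2 ⊕ K) = M1 ⊕ M2 — the shared key cancels under XOR.
byte 0: 4b XOR 47 = 0c
byte 1: e4 XOR 0c = e8
byte 2: f2 XOR 53 = a1
byte 3: eb XOR b2 = 59
byte 4: f0 XOR a5 = 55
byte 5: 3b XOR af = 94
byte 6: c3 XOR 19 = da

0ce8a1595594da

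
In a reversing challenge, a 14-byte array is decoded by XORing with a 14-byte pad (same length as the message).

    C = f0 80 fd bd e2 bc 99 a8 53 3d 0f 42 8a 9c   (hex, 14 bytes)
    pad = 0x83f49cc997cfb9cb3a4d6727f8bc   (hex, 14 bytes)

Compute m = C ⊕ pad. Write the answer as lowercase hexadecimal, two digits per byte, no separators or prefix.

240 xor 131 = 115
128 xor 244 = 116
253 xor 156 =  97
189 xor 201 = 116
226 xor 151 = 117
188 xor 207 = 115
153 xor 185 =  32
168 xor 203 =  99
 83 xor  58 = 105
 61 xor  77 = 112
 15 xor 103 = 104
 66 xor  39 = 101
138 xor 248 = 114
156 xor 188 =  32

7374617475732063697068657220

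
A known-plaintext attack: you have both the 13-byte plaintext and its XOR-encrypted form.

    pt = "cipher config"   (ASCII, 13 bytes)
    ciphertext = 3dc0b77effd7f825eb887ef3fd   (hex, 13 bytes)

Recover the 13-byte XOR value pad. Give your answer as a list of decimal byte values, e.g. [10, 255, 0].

[94, 169, 199, 22, 154, 165, 216, 70, 132, 230, 24, 154, 154]

Since ciphertext = pt ⊕ pad, XORing both sides with pt gives pad = pt ⊕ ciphertext.
63 ^ 3d = 5e
69 ^ c0 = a9
70 ^ b7 = c7
68 ^ 7e = 16
65 ^ ff = 9a
72 ^ d7 = a5
20 ^ f8 = d8
63 ^ 25 = 46
6f ^ eb = 84
6e ^ 88 = e6
66 ^ 7e = 18
69 ^ f3 = 9a
67 ^ fd = 9a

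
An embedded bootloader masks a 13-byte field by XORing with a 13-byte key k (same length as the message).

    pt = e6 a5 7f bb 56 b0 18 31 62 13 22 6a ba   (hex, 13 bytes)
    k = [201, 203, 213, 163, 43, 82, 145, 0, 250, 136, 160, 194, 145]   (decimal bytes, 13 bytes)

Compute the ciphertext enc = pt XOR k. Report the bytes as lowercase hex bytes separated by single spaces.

2f 6e aa 18 7d e2 89 31 98 9b 82 a8 2b

byte 0: e6 ^ c9 = 2f
byte 1: a5 ^ cb = 6e
byte 2: 7f ^ d5 = aa
byte 3: bb ^ a3 = 18
byte 4: 56 ^ 2b = 7d
byte 5: b0 ^ 52 = e2
byte 6: 18 ^ 91 = 89
byte 7: 31 ^ 00 = 31
byte 8: 62 ^ fa = 98
byte 9: 13 ^ 88 = 9b
byte 10: 22 ^ a0 = 82
byte 11: 6a ^ c2 = a8
byte 12: ba ^ 91 = 2b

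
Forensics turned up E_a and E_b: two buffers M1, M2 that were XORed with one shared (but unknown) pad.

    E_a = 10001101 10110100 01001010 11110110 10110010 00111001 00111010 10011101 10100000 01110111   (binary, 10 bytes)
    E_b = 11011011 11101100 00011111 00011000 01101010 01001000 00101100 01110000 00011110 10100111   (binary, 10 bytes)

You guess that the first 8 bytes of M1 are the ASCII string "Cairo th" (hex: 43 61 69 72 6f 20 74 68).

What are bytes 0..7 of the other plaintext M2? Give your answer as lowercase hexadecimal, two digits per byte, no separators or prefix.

15393c9cb7516285

First, E_a ⊕ E_b = (M1 ⊕ K) ⊕ (M2 ⊕ K) = M1 ⊕ M2, so the key drops out. Then M2 = (M1 ⊕ M2) ⊕ M1 over the first 8 bytes.
byte 0: (8d XOR db) XOR 43 = 56 XOR 43 = 15
byte 1: (b4 XOR ec) XOR 61 = 58 XOR 61 = 39
byte 2: (4a XOR 1f) XOR 69 = 55 XOR 69 = 3c
byte 3: (f6 XOR 18) XOR 72 = ee XOR 72 = 9c
byte 4: (b2 XOR 6a) XOR 6f = d8 XOR 6f = b7
byte 5: (39 XOR 48) XOR 20 = 71 XOR 20 = 51
byte 6: (3a XOR 2c) XOR 74 = 16 XOR 74 = 62
byte 7: (9d XOR 70) XOR 68 = ed XOR 68 = 85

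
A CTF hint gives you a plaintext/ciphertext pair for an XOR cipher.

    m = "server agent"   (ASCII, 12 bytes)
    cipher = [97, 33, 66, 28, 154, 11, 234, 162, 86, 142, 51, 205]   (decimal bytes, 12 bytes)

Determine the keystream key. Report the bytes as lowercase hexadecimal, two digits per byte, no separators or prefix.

Since cipher = m ⊕ key, XORing both sides with m gives key = m ⊕ cipher.
73 ^ 61 = 12
65 ^ 21 = 44
72 ^ 42 = 30
76 ^ 1c = 6a
65 ^ 9a = ff
72 ^ 0b = 79
20 ^ ea = ca
61 ^ a2 = c3
67 ^ 56 = 31
65 ^ 8e = eb
6e ^ 33 = 5d
74 ^ cd = b9

1244306aff79cac331eb5db9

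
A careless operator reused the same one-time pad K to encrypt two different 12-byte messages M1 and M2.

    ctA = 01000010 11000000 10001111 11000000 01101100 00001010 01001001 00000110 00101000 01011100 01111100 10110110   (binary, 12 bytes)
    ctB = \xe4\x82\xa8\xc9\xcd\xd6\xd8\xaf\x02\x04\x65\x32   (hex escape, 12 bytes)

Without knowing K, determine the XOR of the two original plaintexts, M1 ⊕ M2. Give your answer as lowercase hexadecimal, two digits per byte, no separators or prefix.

ctA ⊕ ctB = (M1 ⊕ K) ⊕ (M2 ⊕ K) = M1 ⊕ M2 — the shared key cancels under XOR.
 66 ⊕ 228 = 166
192 ⊕ 130 =  66
143 ⊕ 168 =  39
192 ⊕ 201 =   9
108 ⊕ 205 = 161
 10 ⊕ 214 = 220
 73 ⊕ 216 = 145
  6 ⊕ 175 = 169
 40 ⊕   2 =  42
 92 ⊕   4 =  88
124 ⊕ 101 =  25
182 ⊕  50 = 132

a6422709a1dc91a92a581984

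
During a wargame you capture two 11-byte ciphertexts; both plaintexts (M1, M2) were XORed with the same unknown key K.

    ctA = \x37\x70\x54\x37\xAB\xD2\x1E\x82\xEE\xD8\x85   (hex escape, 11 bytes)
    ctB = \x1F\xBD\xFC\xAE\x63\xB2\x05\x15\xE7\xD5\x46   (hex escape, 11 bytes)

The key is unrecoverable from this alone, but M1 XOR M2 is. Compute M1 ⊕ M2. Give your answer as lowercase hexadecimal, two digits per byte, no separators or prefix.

ctA ⊕ ctB = (M1 ⊕ K) ⊕ (M2 ⊕ K) = M1 ⊕ M2 — the shared key cancels under XOR.
byte 0: 00110111 XOR 00011111 = 00101000
byte 1: 01110000 XOR 10111101 = 11001101
byte 2: 01010100 XOR 11111100 = 10101000
byte 3: 00110111 XOR 10101110 = 10011001
byte 4: 10101011 XOR 01100011 = 11001000
byte 5: 11010010 XOR 10110010 = 01100000
byte 6: 00011110 XOR 00000101 = 00011011
byte 7: 10000010 XOR 00010101 = 10010111
byte 8: 11101110 XOR 11100111 = 00001001
byte 9: 11011000 XOR 11010101 = 00001101
byte 10: 10000101 XOR 01000110 = 11000011

28cda899c8601b97090dc3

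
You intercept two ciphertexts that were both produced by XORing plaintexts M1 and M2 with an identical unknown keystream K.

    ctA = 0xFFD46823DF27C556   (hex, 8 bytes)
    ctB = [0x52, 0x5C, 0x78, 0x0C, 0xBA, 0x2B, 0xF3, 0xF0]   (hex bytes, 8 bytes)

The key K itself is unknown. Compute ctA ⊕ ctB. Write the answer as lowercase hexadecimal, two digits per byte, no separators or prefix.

ctA ⊕ ctB = (M1 ⊕ K) ⊕ (M2 ⊕ K) = M1 ⊕ M2 — the shared key cancels under XOR.
ff ⊕ 52 = ad
d4 ⊕ 5c = 88
68 ⊕ 78 = 10
23 ⊕ 0c = 2f
df ⊕ ba = 65
27 ⊕ 2b = 0c
c5 ⊕ f3 = 36
56 ⊕ f0 = a6

ad88102f650c36a6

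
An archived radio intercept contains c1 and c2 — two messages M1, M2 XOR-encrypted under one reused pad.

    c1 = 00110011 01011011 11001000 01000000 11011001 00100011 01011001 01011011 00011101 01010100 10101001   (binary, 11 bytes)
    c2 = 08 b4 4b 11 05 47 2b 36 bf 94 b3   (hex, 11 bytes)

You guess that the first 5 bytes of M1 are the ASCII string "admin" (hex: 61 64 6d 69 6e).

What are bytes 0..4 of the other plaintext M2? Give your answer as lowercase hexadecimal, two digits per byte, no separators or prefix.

5a8bee38b2

First, c1 ⊕ c2 = (M1 ⊕ K) ⊕ (M2 ⊕ K) = M1 ⊕ M2, so the key drops out. Then M2 = (M1 ⊕ M2) ⊕ M1 over the first 5 bytes.
byte 0: (33 ^ 08) ^ 61 = 3b ^ 61 = 5a
byte 1: (5b ^ b4) ^ 64 = ef ^ 64 = 8b
byte 2: (c8 ^ 4b) ^ 6d = 83 ^ 6d = ee
byte 3: (40 ^ 11) ^ 69 = 51 ^ 69 = 38
byte 4: (d9 ^ 05) ^ 6e = dc ^ 6e = b2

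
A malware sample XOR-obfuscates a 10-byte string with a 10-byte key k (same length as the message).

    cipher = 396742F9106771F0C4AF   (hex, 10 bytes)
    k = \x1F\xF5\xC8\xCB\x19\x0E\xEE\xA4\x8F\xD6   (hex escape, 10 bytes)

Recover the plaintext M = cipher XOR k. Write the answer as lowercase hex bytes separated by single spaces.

XOR is its own inverse, so applying the key byte-wise gives the result directly.
byte 0: 00111001 ^ 00011111 = 00100110
byte 1: 01100111 ^ 11110101 = 10010010
byte 2: 01000010 ^ 11001000 = 10001010
byte 3: 11111001 ^ 11001011 = 00110010
byte 4: 00010000 ^ 00011001 = 00001001
byte 5: 01100111 ^ 00001110 = 01101001
byte 6: 01110001 ^ 11101110 = 10011111
byte 7: 11110000 ^ 10100100 = 01010100
byte 8: 11000100 ^ 10001111 = 01001011
byte 9: 10101111 ^ 11010110 = 01111001

26 92 8a 32 09 69 9f 54 4b 79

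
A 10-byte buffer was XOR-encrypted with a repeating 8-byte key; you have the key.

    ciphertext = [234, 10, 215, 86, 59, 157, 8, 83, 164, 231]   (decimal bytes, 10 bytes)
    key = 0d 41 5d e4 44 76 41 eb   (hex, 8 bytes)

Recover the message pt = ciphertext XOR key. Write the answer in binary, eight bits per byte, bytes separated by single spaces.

11100111 01001011 10001010 10110010 01111111 11101011 01001001 10111000 10101001 10100110

The 8-byte key repeats, so the effective keystream is 0d 41 5d e4 44 76 41 eb 0d 41.
byte 0: ea ^ 0d = e7
byte 1: 0a ^ 41 = 4b
byte 2: d7 ^ 5d = 8a
byte 3: 56 ^ e4 = b2
byte 4: 3b ^ 44 = 7f
byte 5: 9d ^ 76 = eb
byte 6: 08 ^ 41 = 49
byte 7: 53 ^ eb = b8
byte 8: a4 ^ 0d = a9
byte 9: e7 ^ 41 = a6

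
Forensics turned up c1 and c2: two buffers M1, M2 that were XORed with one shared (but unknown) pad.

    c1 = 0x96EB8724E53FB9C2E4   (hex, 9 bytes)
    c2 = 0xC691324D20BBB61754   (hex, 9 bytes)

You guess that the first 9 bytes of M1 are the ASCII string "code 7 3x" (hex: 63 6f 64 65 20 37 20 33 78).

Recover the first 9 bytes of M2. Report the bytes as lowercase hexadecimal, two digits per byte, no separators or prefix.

3315d10ce5b32fe6c8

First, c1 ⊕ c2 = (M1 ⊕ K) ⊕ (M2 ⊕ K) = M1 ⊕ M2, so the key drops out. Then M2 = (M1 ⊕ M2) ⊕ M1 over the first 9 bytes.
byte 0: (96 ^ c6) ^ 63 = 50 ^ 63 = 33
byte 1: (eb ^ 91) ^ 6f = 7a ^ 6f = 15
byte 2: (87 ^ 32) ^ 64 = b5 ^ 64 = d1
byte 3: (24 ^ 4d) ^ 65 = 69 ^ 65 = 0c
byte 4: (e5 ^ 20) ^ 20 = c5 ^ 20 = e5
byte 5: (3f ^ bb) ^ 37 = 84 ^ 37 = b3
byte 6: (b9 ^ b6) ^ 20 = 0f ^ 20 = 2f
byte 7: (c2 ^ 17) ^ 33 = d5 ^ 33 = e6
byte 8: (e4 ^ 54) ^ 78 = b0 ^ 78 = c8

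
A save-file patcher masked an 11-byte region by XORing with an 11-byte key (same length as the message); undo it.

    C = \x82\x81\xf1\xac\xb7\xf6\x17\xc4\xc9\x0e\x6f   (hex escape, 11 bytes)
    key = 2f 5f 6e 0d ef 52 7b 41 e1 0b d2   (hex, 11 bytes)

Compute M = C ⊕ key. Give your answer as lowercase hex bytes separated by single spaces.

XOR is its own inverse, so applying the key byte-wise gives the result directly.
130 xor  47 = 173
129 xor  95 = 222
241 xor 110 = 159
172 xor  13 = 161
183 xor 239 =  88
246 xor  82 = 164
 23 xor 123 = 108
196 xor  65 = 133
201 xor 225 =  40
 14 xor  11 =   5
111 xor 210 = 189

ad de 9f a1 58 a4 6c 85 28 05 bd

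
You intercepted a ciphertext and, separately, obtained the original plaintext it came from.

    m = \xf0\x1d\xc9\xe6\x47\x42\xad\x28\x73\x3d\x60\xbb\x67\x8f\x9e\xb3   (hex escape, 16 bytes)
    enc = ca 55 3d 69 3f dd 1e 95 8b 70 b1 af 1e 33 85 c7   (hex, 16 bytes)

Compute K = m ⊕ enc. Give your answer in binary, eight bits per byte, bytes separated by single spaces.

00111010 01001000 11110100 10001111 01111000 10011111 10110011 10111101 11111000 01001101 11010001 00010100 01111001 10111100 00011011 01110100

Since enc = m ⊕ K, XORing both sides with m gives K = m ⊕ enc.
11110000 XOR 11001010 = 00111010
00011101 XOR 01010101 = 01001000
11001001 XOR 00111101 = 11110100
11100110 XOR 01101001 = 10001111
01000111 XOR 00111111 = 01111000
01000010 XOR 11011101 = 10011111
10101101 XOR 00011110 = 10110011
00101000 XOR 10010101 = 10111101
01110011 XOR 10001011 = 11111000
00111101 XOR 01110000 = 01001101
01100000 XOR 10110001 = 11010001
10111011 XOR 10101111 = 00010100
01100111 XOR 00011110 = 01111001
10001111 XOR 00110011 = 10111100
10011110 XOR 10000101 = 00011011
10110011 XOR 11000111 = 01110100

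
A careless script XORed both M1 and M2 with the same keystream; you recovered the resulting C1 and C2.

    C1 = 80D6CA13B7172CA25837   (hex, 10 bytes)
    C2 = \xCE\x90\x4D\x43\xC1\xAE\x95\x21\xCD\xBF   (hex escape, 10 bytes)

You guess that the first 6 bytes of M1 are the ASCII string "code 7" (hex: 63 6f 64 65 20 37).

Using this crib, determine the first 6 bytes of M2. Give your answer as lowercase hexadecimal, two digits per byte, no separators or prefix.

2d29e335568e

First, C1 ⊕ C2 = (M1 ⊕ K) ⊕ (M2 ⊕ K) = M1 ⊕ M2, so the key drops out. Then M2 = (M1 ⊕ M2) ⊕ M1 over the first 6 bytes.
byte 0: (80 ^ ce) ^ 63 = 4e ^ 63 = 2d
byte 1: (d6 ^ 90) ^ 6f = 46 ^ 6f = 29
byte 2: (ca ^ 4d) ^ 64 = 87 ^ 64 = e3
byte 3: (13 ^ 43) ^ 65 = 50 ^ 65 = 35
byte 4: (b7 ^ c1) ^ 20 = 76 ^ 20 = 56
byte 5: (17 ^ ae) ^ 37 = b9 ^ 37 = 8e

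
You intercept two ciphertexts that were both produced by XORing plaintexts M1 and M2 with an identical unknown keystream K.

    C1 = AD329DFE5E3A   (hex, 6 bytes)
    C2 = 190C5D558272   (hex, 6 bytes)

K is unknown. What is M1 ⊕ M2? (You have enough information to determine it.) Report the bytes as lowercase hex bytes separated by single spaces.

C1 ⊕ C2 = (M1 ⊕ K) ⊕ (M2 ⊕ K) = M1 ⊕ M2 — the shared key cancels under XOR.
ad ^ 19 = b4
32 ^ 0c = 3e
9d ^ 5d = c0
fe ^ 55 = ab
5e ^ 82 = dc
3a ^ 72 = 48

b4 3e c0 ab dc 48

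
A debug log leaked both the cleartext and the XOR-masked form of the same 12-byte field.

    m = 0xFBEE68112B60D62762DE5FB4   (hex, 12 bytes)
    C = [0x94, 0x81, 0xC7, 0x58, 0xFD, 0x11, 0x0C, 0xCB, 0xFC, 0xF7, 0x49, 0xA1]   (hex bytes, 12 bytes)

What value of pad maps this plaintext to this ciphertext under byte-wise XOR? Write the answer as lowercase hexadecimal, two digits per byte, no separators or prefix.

Since C = m ⊕ pad, XORing both sides with m gives pad = m ⊕ C.
byte 0: fb ⊕ 94 = 6f
byte 1: ee ⊕ 81 = 6f
byte 2: 68 ⊕ c7 = af
byte 3: 11 ⊕ 58 = 49
byte 4: 2b ⊕ fd = d6
byte 5: 60 ⊕ 11 = 71
byte 6: d6 ⊕ 0c = da
byte 7: 27 ⊕ cb = ec
byte 8: 62 ⊕ fc = 9e
byte 9: de ⊕ f7 = 29
byte 10: 5f ⊕ 49 = 16
byte 11: b4 ⊕ a1 = 15

6f6faf49d671daec9e291615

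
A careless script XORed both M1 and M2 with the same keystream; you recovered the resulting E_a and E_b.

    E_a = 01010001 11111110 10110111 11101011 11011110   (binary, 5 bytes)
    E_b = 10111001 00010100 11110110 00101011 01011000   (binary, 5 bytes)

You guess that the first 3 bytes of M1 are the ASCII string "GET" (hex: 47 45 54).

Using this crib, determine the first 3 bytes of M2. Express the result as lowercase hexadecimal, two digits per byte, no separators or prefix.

afaf15

First, E_a ⊕ E_b = (M1 ⊕ K) ⊕ (M2 ⊕ K) = M1 ⊕ M2, so the key drops out. Then M2 = (M1 ⊕ M2) ⊕ M1 over the first 3 bytes.
byte 0: (51 xor b9) xor 47 = e8 xor 47 = af
byte 1: (fe xor 14) xor 45 = ea xor 45 = af
byte 2: (b7 xor f6) xor 54 = 41 xor 54 = 15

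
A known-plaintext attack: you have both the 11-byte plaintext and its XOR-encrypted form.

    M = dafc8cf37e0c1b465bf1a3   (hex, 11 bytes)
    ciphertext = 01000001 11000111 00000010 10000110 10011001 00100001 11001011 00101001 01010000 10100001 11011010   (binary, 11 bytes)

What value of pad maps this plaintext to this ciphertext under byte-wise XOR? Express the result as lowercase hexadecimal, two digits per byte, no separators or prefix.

Since ciphertext = M ⊕ pad, XORing both sides with M gives pad = M ⊕ ciphertext.
byte 0: 11011010 ⊕ 01000001 = 10011011
byte 1: 11111100 ⊕ 11000111 = 00111011
byte 2: 10001100 ⊕ 00000010 = 10001110
byte 3: 11110011 ⊕ 10000110 = 01110101
byte 4: 01111110 ⊕ 10011001 = 11100111
byte 5: 00001100 ⊕ 00100001 = 00101101
byte 6: 00011011 ⊕ 11001011 = 11010000
byte 7: 01000110 ⊕ 00101001 = 01101111
byte 8: 01011011 ⊕ 01010000 = 00001011
byte 9: 11110001 ⊕ 10100001 = 01010000
byte 10: 10100011 ⊕ 11011010 = 01111001

9b3b8e75e72dd06f0b5079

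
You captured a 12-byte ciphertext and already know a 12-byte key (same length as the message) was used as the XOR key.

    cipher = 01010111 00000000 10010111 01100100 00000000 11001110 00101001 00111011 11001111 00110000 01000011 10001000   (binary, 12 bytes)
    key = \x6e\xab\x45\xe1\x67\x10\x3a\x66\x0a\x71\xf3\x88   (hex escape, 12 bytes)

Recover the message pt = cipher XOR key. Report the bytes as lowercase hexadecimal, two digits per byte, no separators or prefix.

XOR is its own inverse, so applying the key byte-wise gives the result directly.
byte 0:  87 ^ 110 =  57
byte 1:   0 ^ 171 = 171
byte 2: 151 ^  69 = 210
byte 3: 100 ^ 225 = 133
byte 4:   0 ^ 103 = 103
byte 5: 206 ^  16 = 222
byte 6:  41 ^  58 =  19
byte 7:  59 ^ 102 =  93
byte 8: 207 ^  10 = 197
byte 9:  48 ^ 113 =  65
byte 10:  67 ^ 243 = 176
byte 11: 136 ^ 136 =   0

39abd28567de135dc541b000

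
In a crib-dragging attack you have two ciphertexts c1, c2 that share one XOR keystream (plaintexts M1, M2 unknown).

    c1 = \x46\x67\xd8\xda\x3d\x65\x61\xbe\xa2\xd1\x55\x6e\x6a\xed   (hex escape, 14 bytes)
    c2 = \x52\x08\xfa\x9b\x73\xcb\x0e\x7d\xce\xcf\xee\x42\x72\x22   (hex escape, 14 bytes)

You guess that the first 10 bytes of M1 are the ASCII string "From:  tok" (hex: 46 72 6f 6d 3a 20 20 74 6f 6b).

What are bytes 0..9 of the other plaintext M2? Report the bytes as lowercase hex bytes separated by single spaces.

52 1d 4d 2c 74 8e 4f b7 03 75

First, c1 ⊕ c2 = (M1 ⊕ K) ⊕ (M2 ⊕ K) = M1 ⊕ M2, so the key drops out. Then M2 = (M1 ⊕ M2) ⊕ M1 over the first 10 bytes.
byte 0: (46 XOR 52) XOR 46 = 14 XOR 46 = 52
byte 1: (67 XOR 08) XOR 72 = 6f XOR 72 = 1d
byte 2: (d8 XOR fa) XOR 6f = 22 XOR 6f = 4d
byte 3: (da XOR 9b) XOR 6d = 41 XOR 6d = 2c
byte 4: (3d XOR 73) XOR 3a = 4e XOR 3a = 74
byte 5: (65 XOR cb) XOR 20 = ae XOR 20 = 8e
byte 6: (61 XOR 0e) XOR 20 = 6f XOR 20 = 4f
byte 7: (be XOR 7d) XOR 74 = c3 XOR 74 = b7
byte 8: (a2 XOR ce) XOR 6f = 6c XOR 6f = 03
byte 9: (d1 XOR cf) XOR 6b = 1e XOR 6b = 75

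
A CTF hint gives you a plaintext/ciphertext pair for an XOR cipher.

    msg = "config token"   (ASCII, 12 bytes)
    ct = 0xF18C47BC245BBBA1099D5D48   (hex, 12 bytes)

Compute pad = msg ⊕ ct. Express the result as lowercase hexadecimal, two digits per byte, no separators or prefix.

Since ct = msg ⊕ pad, XORing both sides with msg gives pad = msg ⊕ ct.
byte 0: 01100011 xor 11110001 = 10010010
byte 1: 01101111 xor 10001100 = 11100011
byte 2: 01101110 xor 01000111 = 00101001
byte 3: 01100110 xor 10111100 = 11011010
byte 4: 01101001 xor 00100100 = 01001101
byte 5: 01100111 xor 01011011 = 00111100
byte 6: 00100000 xor 10111011 = 10011011
byte 7: 01110100 xor 10100001 = 11010101
byte 8: 01101111 xor 00001001 = 01100110
byte 9: 01101011 xor 10011101 = 11110110
byte 10: 01100101 xor 01011101 = 00111000
byte 11: 01101110 xor 01001000 = 00100110

92e329da4d3c9bd566f63826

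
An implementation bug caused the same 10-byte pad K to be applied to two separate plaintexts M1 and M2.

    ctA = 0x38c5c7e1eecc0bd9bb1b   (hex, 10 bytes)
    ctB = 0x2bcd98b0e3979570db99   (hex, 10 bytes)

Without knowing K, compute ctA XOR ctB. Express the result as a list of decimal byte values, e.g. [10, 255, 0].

ctA ⊕ ctB = (M1 ⊕ K) ⊕ (M2 ⊕ K) = M1 ⊕ M2 — the shared key cancels under XOR.
00111000 xor 00101011 = 00010011
11000101 xor 11001101 = 00001000
11000111 xor 10011000 = 01011111
11100001 xor 10110000 = 01010001
11101110 xor 11100011 = 00001101
11001100 xor 10010111 = 01011011
00001011 xor 10010101 = 10011110
11011001 xor 01110000 = 10101001
10111011 xor 11011011 = 01100000
00011011 xor 10011001 = 10000010

[19, 8, 95, 81, 13, 91, 158, 169, 96, 130]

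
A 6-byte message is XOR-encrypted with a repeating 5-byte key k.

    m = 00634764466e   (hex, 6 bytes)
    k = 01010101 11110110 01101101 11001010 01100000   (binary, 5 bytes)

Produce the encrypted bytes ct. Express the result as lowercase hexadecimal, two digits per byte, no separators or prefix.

The 5-byte key repeats, so the effective keystream is 55 f6 6d ca 60 55.
byte 0: 00 ^ 55 = 55
byte 1: 63 ^ f6 = 95
byte 2: 47 ^ 6d = 2a
byte 3: 64 ^ ca = ae
byte 4: 46 ^ 60 = 26
byte 5: 6e ^ 55 = 3b

55952aae263b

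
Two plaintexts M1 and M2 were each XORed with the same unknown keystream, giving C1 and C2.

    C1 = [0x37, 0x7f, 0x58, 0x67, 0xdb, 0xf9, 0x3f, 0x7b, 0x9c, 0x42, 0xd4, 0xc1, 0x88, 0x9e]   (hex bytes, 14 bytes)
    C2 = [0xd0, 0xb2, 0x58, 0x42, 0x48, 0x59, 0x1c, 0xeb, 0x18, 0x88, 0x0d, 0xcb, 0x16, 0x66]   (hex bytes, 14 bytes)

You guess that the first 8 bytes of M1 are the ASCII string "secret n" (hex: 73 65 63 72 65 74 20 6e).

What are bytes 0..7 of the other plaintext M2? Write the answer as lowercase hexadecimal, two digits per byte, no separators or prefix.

94a86357f6d403fe

First, C1 ⊕ C2 = (M1 ⊕ K) ⊕ (M2 ⊕ K) = M1 ⊕ M2, so the key drops out. Then M2 = (M1 ⊕ M2) ⊕ M1 over the first 8 bytes.
byte 0: (37 XOR d0) XOR 73 = e7 XOR 73 = 94
byte 1: (7f XOR b2) XOR 65 = cd XOR 65 = a8
byte 2: (58 XOR 58) XOR 63 = 00 XOR 63 = 63
byte 3: (67 XOR 42) XOR 72 = 25 XOR 72 = 57
byte 4: (db XOR 48) XOR 65 = 93 XOR 65 = f6
byte 5: (f9 XOR 59) XOR 74 = a0 XOR 74 = d4
byte 6: (3f XOR 1c) XOR 20 = 23 XOR 20 = 03
byte 7: (7b XOR eb) XOR 6e = 90 XOR 6e = fe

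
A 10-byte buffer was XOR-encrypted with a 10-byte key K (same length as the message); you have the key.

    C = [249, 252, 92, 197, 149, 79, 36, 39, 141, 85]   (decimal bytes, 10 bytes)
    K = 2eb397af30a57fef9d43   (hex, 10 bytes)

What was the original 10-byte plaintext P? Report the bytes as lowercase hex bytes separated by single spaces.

XOR is its own inverse, so applying the key byte-wise gives the result directly.
f9 xor 2e = d7
fc xor b3 = 4f
5c xor 97 = cb
c5 xor af = 6a
95 xor 30 = a5
4f xor a5 = ea
24 xor 7f = 5b
27 xor ef = c8
8d xor 9d = 10
55 xor 43 = 16

d7 4f cb 6a a5 ea 5b c8 10 16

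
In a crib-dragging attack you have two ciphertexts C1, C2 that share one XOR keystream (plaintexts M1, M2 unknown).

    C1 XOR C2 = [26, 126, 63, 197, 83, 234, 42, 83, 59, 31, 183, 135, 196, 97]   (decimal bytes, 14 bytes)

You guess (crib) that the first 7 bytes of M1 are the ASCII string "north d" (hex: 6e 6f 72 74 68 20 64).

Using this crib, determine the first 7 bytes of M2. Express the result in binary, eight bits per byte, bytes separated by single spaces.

Since C1 ⊕ C2 = M1 ⊕ M2, XORing with the guessed M1 bytes yields the corresponding M2 bytes: M2 = (C1 ⊕ C2) ⊕ M1.
byte 0: 00011010 xor 01101110 = 01110100
byte 1: 01111110 xor 01101111 = 00010001
byte 2: 00111111 xor 01110010 = 01001101
byte 3: 11000101 xor 01110100 = 10110001
byte 4: 01010011 xor 01101000 = 00111011
byte 5: 11101010 xor 00100000 = 11001010
byte 6: 00101010 xor 01100100 = 01001110

01110100 00010001 01001101 10110001 00111011 11001010 01001110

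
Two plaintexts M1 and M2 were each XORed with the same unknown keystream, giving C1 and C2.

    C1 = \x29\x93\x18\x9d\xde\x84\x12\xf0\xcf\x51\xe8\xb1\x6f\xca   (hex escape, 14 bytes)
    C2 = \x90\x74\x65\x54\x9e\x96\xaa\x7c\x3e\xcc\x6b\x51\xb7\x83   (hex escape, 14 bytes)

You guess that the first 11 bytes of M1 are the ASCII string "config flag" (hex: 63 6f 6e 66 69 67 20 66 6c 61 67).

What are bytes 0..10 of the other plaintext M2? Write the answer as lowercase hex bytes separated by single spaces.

da 88 13 af 29 75 98 ea 9d fc e4

First, C1 ⊕ C2 = (M1 ⊕ K) ⊕ (M2 ⊕ K) = M1 ⊕ M2, so the key drops out. Then M2 = (M1 ⊕ M2) ⊕ M1 over the first 11 bytes.
byte 0: (29 xor 90) xor 63 = b9 xor 63 = da
byte 1: (93 xor 74) xor 6f = e7 xor 6f = 88
byte 2: (18 xor 65) xor 6e = 7d xor 6e = 13
byte 3: (9d xor 54) xor 66 = c9 xor 66 = af
byte 4: (de xor 9e) xor 69 = 40 xor 69 = 29
byte 5: (84 xor 96) xor 67 = 12 xor 67 = 75
byte 6: (12 xor aa) xor 20 = b8 xor 20 = 98
byte 7: (f0 xor 7c) xor 66 = 8c xor 66 = ea
byte 8: (cf xor 3e) xor 6c = f1 xor 6c = 9d
byte 9: (51 xor cc) xor 61 = 9d xor 61 = fc
byte 10: (e8 xor 6b) xor 67 = 83 xor 67 = e4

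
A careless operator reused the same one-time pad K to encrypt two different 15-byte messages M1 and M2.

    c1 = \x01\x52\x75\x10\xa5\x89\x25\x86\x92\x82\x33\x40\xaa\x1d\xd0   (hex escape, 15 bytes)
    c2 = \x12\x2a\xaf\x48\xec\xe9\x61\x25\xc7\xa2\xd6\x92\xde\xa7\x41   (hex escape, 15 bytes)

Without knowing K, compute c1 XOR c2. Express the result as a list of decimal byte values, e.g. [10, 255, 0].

[19, 120, 218, 88, 73, 96, 68, 163, 85, 32, 229, 210, 116, 186, 145]

c1 ⊕ c2 = (M1 ⊕ K) ⊕ (M2 ⊕ K) = M1 ⊕ M2 — the shared key cancels under XOR.
01 ^ 12 = 13
52 ^ 2a = 78
75 ^ af = da
10 ^ 48 = 58
a5 ^ ec = 49
89 ^ e9 = 60
25 ^ 61 = 44
86 ^ 25 = a3
92 ^ c7 = 55
82 ^ a2 = 20
33 ^ d6 = e5
40 ^ 92 = d2
aa ^ de = 74
1d ^ a7 = ba
d0 ^ 41 = 91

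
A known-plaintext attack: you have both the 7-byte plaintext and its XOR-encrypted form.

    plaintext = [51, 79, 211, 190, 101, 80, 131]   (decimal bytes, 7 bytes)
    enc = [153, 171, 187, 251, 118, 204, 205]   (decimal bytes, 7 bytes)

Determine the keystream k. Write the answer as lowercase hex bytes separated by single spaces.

aa e4 68 45 13 9c 4e

Since enc = plaintext ⊕ k, XORing both sides with plaintext gives k = plaintext ⊕ enc.
33 ^ 99 = aa
4f ^ ab = e4
d3 ^ bb = 68
be ^ fb = 45
65 ^ 76 = 13
50 ^ cc = 9c
83 ^ cd = 4e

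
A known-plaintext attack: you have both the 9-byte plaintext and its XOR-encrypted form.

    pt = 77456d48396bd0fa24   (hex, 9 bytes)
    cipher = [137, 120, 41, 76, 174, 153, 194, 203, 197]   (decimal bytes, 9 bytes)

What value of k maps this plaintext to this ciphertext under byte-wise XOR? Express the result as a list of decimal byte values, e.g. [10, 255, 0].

[254, 61, 68, 4, 151, 242, 18, 49, 225]

Since cipher = pt ⊕ k, XORing both sides with pt gives k = pt ⊕ cipher.
byte 0: 77 XOR 89 = fe
byte 1: 45 XOR 78 = 3d
byte 2: 6d XOR 29 = 44
byte 3: 48 XOR 4c = 04
byte 4: 39 XOR ae = 97
byte 5: 6b XOR 99 = f2
byte 6: d0 XOR c2 = 12
byte 7: fa XOR cb = 31
byte 8: 24 XOR c5 = e1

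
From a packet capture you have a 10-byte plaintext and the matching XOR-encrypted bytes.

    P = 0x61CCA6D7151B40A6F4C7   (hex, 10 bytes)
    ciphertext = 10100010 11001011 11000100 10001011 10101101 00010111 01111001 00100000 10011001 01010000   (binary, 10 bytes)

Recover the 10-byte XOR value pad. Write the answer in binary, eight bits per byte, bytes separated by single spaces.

Since ciphertext = P ⊕ pad, XORing both sides with P gives pad = P ⊕ ciphertext.
61 XOR a2 = c3
cc XOR cb = 07
a6 XOR c4 = 62
d7 XOR 8b = 5c
15 XOR ad = b8
1b XOR 17 = 0c
40 XOR 79 = 39
a6 XOR 20 = 86
f4 XOR 99 = 6d
c7 XOR 50 = 97

11000011 00000111 01100010 01011100 10111000 00001100 00111001 10000110 01101101 10010111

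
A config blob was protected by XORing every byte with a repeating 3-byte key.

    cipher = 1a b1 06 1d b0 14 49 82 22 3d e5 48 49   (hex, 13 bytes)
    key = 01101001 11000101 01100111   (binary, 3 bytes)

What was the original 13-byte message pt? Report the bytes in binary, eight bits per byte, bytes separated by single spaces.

The 3-byte key repeats, so the effective keystream is 69 c5 67 69 c5 67 69 c5 67 69 c5 67 69.
byte 0: 1a xor 69 = 73
byte 1: b1 xor c5 = 74
byte 2: 06 xor 67 = 61
byte 3: 1d xor 69 = 74
byte 4: b0 xor c5 = 75
byte 5: 14 xor 67 = 73
byte 6: 49 xor 69 = 20
byte 7: 82 xor c5 = 47
byte 8: 22 xor 67 = 45
byte 9: 3d xor 69 = 54
byte 10: e5 xor c5 = 20
byte 11: 48 xor 67 = 2f
byte 12: 49 xor 69 = 20

01110011 01110100 01100001 01110100 01110101 01110011 00100000 01000111 01000101 01010100 00100000 00101111 00100000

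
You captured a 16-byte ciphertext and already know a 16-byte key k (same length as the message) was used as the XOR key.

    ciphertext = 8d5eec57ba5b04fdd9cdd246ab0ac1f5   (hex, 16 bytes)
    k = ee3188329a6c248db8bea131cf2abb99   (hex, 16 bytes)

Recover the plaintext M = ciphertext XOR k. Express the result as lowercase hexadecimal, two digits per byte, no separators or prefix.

141 xor 238 =  99
 94 xor  49 = 111
236 xor 136 = 100
 87 xor  50 = 101
186 xor 154 =  32
 91 xor 108 =  55
  4 xor  36 =  32
253 xor 141 = 112
217 xor 184 =  97
205 xor 190 = 115
210 xor 161 = 115
 70 xor  49 = 119
171 xor 207 = 100
 10 xor  42 =  32
193 xor 187 = 122
245 xor 153 = 108

636f6465203720706173737764207a6c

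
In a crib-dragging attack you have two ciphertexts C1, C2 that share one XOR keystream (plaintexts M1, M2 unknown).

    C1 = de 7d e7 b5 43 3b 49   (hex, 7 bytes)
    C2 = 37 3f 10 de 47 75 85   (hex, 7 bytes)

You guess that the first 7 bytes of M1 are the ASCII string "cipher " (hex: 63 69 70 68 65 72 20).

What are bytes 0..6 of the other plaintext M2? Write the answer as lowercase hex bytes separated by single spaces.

First, C1 ⊕ C2 = (M1 ⊕ K) ⊕ (M2 ⊕ K) = M1 ⊕ M2, so the key drops out. Then M2 = (M1 ⊕ M2) ⊕ M1 over the first 7 bytes.
byte 0: (de ⊕ 37) ⊕ 63 = e9 ⊕ 63 = 8a
byte 1: (7d ⊕ 3f) ⊕ 69 = 42 ⊕ 69 = 2b
byte 2: (e7 ⊕ 10) ⊕ 70 = f7 ⊕ 70 = 87
byte 3: (b5 ⊕ de) ⊕ 68 = 6b ⊕ 68 = 03
byte 4: (43 ⊕ 47) ⊕ 65 = 04 ⊕ 65 = 61
byte 5: (3b ⊕ 75) ⊕ 72 = 4e ⊕ 72 = 3c
byte 6: (49 ⊕ 85) ⊕ 20 = cc ⊕ 20 = ec

8a 2b 87 03 61 3c ec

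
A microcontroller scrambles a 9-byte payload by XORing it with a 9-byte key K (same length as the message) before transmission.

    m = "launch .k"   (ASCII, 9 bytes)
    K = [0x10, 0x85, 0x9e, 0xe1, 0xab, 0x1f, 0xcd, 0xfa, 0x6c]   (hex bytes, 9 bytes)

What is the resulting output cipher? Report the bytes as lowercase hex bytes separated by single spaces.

7c e4 eb 8f c8 77 ed d4 07

01101100 ^ 00010000 = 01111100
01100001 ^ 10000101 = 11100100
01110101 ^ 10011110 = 11101011
01101110 ^ 11100001 = 10001111
01100011 ^ 10101011 = 11001000
01101000 ^ 00011111 = 01110111
00100000 ^ 11001101 = 11101101
00101110 ^ 11111010 = 11010100
01101011 ^ 01101100 = 00000111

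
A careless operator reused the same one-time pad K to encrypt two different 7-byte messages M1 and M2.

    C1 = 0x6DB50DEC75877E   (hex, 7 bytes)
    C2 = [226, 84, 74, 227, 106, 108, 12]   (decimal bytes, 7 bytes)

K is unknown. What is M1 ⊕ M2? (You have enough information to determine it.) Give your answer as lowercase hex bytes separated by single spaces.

C1 ⊕ C2 = (M1 ⊕ K) ⊕ (M2 ⊕ K) = M1 ⊕ M2 — the shared key cancels under XOR.
byte 0: 6d XOR e2 = 8f
byte 1: b5 XOR 54 = e1
byte 2: 0d XOR 4a = 47
byte 3: ec XOR e3 = 0f
byte 4: 75 XOR 6a = 1f
byte 5: 87 XOR 6c = eb
byte 6: 7e XOR 0c = 72

8f e1 47 0f 1f eb 72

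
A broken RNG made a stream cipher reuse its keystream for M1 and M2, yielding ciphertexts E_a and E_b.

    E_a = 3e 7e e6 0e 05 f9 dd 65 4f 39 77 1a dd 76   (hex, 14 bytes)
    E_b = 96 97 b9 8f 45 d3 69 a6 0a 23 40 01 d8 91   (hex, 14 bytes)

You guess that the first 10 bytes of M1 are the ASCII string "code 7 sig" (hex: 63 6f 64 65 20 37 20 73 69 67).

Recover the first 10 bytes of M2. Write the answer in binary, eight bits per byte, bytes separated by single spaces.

11001011 10000110 00111011 11100100 01100000 00011101 10010100 10110000 00101100 01111101

First, E_a ⊕ E_b = (M1 ⊕ K) ⊕ (M2 ⊕ K) = M1 ⊕ M2, so the key drops out. Then M2 = (M1 ⊕ M2) ⊕ M1 over the first 10 bytes.
byte 0: (3e ⊕ 96) ⊕ 63 = a8 ⊕ 63 = cb
byte 1: (7e ⊕ 97) ⊕ 6f = e9 ⊕ 6f = 86
byte 2: (e6 ⊕ b9) ⊕ 64 = 5f ⊕ 64 = 3b
byte 3: (0e ⊕ 8f) ⊕ 65 = 81 ⊕ 65 = e4
byte 4: (05 ⊕ 45) ⊕ 20 = 40 ⊕ 20 = 60
byte 5: (f9 ⊕ d3) ⊕ 37 = 2a ⊕ 37 = 1d
byte 6: (dd ⊕ 69) ⊕ 20 = b4 ⊕ 20 = 94
byte 7: (65 ⊕ a6) ⊕ 73 = c3 ⊕ 73 = b0
byte 8: (4f ⊕ 0a) ⊕ 69 = 45 ⊕ 69 = 2c
byte 9: (39 ⊕ 23) ⊕ 67 = 1a ⊕ 67 = 7d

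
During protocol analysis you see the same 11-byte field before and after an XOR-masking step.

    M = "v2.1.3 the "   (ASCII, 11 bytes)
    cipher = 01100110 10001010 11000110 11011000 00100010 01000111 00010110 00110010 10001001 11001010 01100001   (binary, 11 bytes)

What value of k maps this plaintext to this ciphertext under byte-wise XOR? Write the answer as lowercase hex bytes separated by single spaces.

Since cipher = M ⊕ k, XORing both sides with M gives k = M ⊕ cipher.
01110110 XOR 01100110 = 00010000
00110010 XOR 10001010 = 10111000
00101110 XOR 11000110 = 11101000
00110001 XOR 11011000 = 11101001
00101110 XOR 00100010 = 00001100
00110011 XOR 01000111 = 01110100
00100000 XOR 00010110 = 00110110
01110100 XOR 00110010 = 01000110
01101000 XOR 10001001 = 11100001
01100101 XOR 11001010 = 10101111
00100000 XOR 01100001 = 01000001

10 b8 e8 e9 0c 74 36 46 e1 af 41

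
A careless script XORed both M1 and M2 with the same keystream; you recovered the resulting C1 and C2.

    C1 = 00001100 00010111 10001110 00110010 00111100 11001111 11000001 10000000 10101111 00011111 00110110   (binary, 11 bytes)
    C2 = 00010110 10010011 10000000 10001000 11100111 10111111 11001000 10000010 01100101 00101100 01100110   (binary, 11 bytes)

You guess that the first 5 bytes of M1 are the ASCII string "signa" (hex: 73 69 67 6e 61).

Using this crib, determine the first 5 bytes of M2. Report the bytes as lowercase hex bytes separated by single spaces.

First, C1 ⊕ C2 = (M1 ⊕ K) ⊕ (M2 ⊕ K) = M1 ⊕ M2, so the key drops out. Then M2 = (M1 ⊕ M2) ⊕ M1 over the first 5 bytes.
byte 0: (0c xor 16) xor 73 = 1a xor 73 = 69
byte 1: (17 xor 93) xor 69 = 84 xor 69 = ed
byte 2: (8e xor 80) xor 67 = 0e xor 67 = 69
byte 3: (32 xor 88) xor 6e = ba xor 6e = d4
byte 4: (3c xor e7) xor 61 = db xor 61 = ba

69 ed 69 d4 ba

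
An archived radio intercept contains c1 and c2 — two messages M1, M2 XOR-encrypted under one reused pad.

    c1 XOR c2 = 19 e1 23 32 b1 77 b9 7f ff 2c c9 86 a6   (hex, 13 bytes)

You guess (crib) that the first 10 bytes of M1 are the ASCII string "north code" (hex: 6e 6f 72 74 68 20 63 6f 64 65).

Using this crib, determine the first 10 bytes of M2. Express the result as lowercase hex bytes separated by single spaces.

77 8e 51 46 d9 57 da 10 9b 49

Since c1 ⊕ c2 = M1 ⊕ M2, XORing with the guessed M1 bytes yields the corresponding M2 bytes: M2 = (c1 ⊕ c2) ⊕ M1.
19 ^ 6e = 77
e1 ^ 6f = 8e
23 ^ 72 = 51
32 ^ 74 = 46
b1 ^ 68 = d9
77 ^ 20 = 57
b9 ^ 63 = da
7f ^ 6f = 10
ff ^ 64 = 9b
2c ^ 65 = 49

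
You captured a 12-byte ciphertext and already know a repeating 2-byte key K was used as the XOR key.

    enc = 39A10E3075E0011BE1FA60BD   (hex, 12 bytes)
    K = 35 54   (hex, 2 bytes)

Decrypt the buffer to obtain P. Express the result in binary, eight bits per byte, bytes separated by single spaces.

00001100 11110101 00111011 01100100 01000000 10110100 00110100 01001111 11010100 10101110 01010101 11101001

The 2-byte key repeats, so the effective keystream is 35 54 35 54 35 54 35 54 35 54 35 54.
byte 0:  57 ^  53 =  12
byte 1: 161 ^  84 = 245
byte 2:  14 ^  53 =  59
byte 3:  48 ^  84 = 100
byte 4: 117 ^  53 =  64
byte 5: 224 ^  84 = 180
byte 6:   1 ^  53 =  52
byte 7:  27 ^  84 =  79
byte 8: 225 ^  53 = 212
byte 9: 250 ^  84 = 174
byte 10:  96 ^  53 =  85
byte 11: 189 ^  84 = 233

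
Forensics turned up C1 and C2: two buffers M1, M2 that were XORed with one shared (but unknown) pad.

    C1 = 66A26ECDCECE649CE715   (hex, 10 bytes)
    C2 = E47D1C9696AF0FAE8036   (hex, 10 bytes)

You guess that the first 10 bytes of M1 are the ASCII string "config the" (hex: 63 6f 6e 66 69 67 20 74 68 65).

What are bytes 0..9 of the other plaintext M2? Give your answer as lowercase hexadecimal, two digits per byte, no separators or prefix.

First, C1 ⊕ C2 = (M1 ⊕ K) ⊕ (M2 ⊕ K) = M1 ⊕ M2, so the key drops out. Then M2 = (M1 ⊕ M2) ⊕ M1 over the first 10 bytes.
byte 0: (66 ⊕ e4) ⊕ 63 = 82 ⊕ 63 = e1
byte 1: (a2 ⊕ 7d) ⊕ 6f = df ⊕ 6f = b0
byte 2: (6e ⊕ 1c) ⊕ 6e = 72 ⊕ 6e = 1c
byte 3: (cd ⊕ 96) ⊕ 66 = 5b ⊕ 66 = 3d
byte 4: (ce ⊕ 96) ⊕ 69 = 58 ⊕ 69 = 31
byte 5: (ce ⊕ af) ⊕ 67 = 61 ⊕ 67 = 06
byte 6: (64 ⊕ 0f) ⊕ 20 = 6b ⊕ 20 = 4b
byte 7: (9c ⊕ ae) ⊕ 74 = 32 ⊕ 74 = 46
byte 8: (e7 ⊕ 80) ⊕ 68 = 67 ⊕ 68 = 0f
byte 9: (15 ⊕ 36) ⊕ 65 = 23 ⊕ 65 = 46

e1b01c3d31064b460f46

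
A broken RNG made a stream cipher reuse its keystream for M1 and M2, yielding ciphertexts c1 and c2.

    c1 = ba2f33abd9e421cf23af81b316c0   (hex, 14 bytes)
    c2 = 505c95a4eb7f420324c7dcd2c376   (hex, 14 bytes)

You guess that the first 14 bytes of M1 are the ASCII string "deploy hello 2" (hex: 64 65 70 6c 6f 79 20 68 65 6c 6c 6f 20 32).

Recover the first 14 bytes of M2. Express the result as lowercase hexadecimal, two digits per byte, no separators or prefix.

8e16d6635de243a46204310ef584

First, c1 ⊕ c2 = (M1 ⊕ K) ⊕ (M2 ⊕ K) = M1 ⊕ M2, so the key drops out. Then M2 = (M1 ⊕ M2) ⊕ M1 over the first 14 bytes.
byte 0: (ba ⊕ 50) ⊕ 64 = ea ⊕ 64 = 8e
byte 1: (2f ⊕ 5c) ⊕ 65 = 73 ⊕ 65 = 16
byte 2: (33 ⊕ 95) ⊕ 70 = a6 ⊕ 70 = d6
byte 3: (ab ⊕ a4) ⊕ 6c = 0f ⊕ 6c = 63
byte 4: (d9 ⊕ eb) ⊕ 6f = 32 ⊕ 6f = 5d
byte 5: (e4 ⊕ 7f) ⊕ 79 = 9b ⊕ 79 = e2
byte 6: (21 ⊕ 42) ⊕ 20 = 63 ⊕ 20 = 43
byte 7: (cf ⊕ 03) ⊕ 68 = cc ⊕ 68 = a4
byte 8: (23 ⊕ 24) ⊕ 65 = 07 ⊕ 65 = 62
byte 9: (af ⊕ c7) ⊕ 6c = 68 ⊕ 6c = 04
byte 10: (81 ⊕ dc) ⊕ 6c = 5d ⊕ 6c = 31
byte 11: (b3 ⊕ d2) ⊕ 6f = 61 ⊕ 6f = 0e
byte 12: (16 ⊕ c3) ⊕ 20 = d5 ⊕ 20 = f5
byte 13: (c0 ⊕ 76) ⊕ 32 = b6 ⊕ 32 = 84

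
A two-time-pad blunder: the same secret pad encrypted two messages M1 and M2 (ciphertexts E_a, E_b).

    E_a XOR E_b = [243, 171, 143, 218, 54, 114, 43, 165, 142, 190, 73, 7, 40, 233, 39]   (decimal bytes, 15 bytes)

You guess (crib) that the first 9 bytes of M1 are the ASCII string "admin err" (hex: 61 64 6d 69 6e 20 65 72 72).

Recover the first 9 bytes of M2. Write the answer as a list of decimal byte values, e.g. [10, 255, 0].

Since E_a ⊕ E_b = M1 ⊕ M2, XORing with the guessed M1 bytes yields the corresponding M2 bytes: M2 = (E_a ⊕ E_b) ⊕ M1.
byte 0: 11110011 ⊕ 01100001 = 10010010
byte 1: 10101011 ⊕ 01100100 = 11001111
byte 2: 10001111 ⊕ 01101101 = 11100010
byte 3: 11011010 ⊕ 01101001 = 10110011
byte 4: 00110110 ⊕ 01101110 = 01011000
byte 5: 01110010 ⊕ 00100000 = 01010010
byte 6: 00101011 ⊕ 01100101 = 01001110
byte 7: 10100101 ⊕ 01110010 = 11010111
byte 8: 10001110 ⊕ 01110010 = 11111100

[146, 207, 226, 179, 88, 82, 78, 215, 252]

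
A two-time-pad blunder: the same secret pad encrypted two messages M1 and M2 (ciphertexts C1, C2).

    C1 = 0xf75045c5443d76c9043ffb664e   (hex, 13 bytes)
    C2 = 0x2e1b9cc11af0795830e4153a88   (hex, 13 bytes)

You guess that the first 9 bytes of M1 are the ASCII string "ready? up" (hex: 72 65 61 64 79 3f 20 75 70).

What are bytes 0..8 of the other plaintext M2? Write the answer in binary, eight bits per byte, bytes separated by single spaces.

10101011 00101110 10111000 01100000 00100111 11110010 00101111 11100100 01000100

First, C1 ⊕ C2 = (M1 ⊕ K) ⊕ (M2 ⊕ K) = M1 ⊕ M2, so the key drops out. Then M2 = (M1 ⊕ M2) ⊕ M1 over the first 9 bytes.
byte 0: (f7 ^ 2e) ^ 72 = d9 ^ 72 = ab
byte 1: (50 ^ 1b) ^ 65 = 4b ^ 65 = 2e
byte 2: (45 ^ 9c) ^ 61 = d9 ^ 61 = b8
byte 3: (c5 ^ c1) ^ 64 = 04 ^ 64 = 60
byte 4: (44 ^ 1a) ^ 79 = 5e ^ 79 = 27
byte 5: (3d ^ f0) ^ 3f = cd ^ 3f = f2
byte 6: (76 ^ 79) ^ 20 = 0f ^ 20 = 2f
byte 7: (c9 ^ 58) ^ 75 = 91 ^ 75 = e4
byte 8: (04 ^ 30) ^ 70 = 34 ^ 70 = 44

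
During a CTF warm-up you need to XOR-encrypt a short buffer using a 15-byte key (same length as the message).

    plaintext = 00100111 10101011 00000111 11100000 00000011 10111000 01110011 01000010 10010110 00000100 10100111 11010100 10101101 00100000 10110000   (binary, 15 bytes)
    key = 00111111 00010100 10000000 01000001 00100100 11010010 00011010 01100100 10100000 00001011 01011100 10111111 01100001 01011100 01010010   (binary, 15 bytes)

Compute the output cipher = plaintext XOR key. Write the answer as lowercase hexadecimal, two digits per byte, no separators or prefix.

18bf87a1276a6926360ffb6bcc7ce2

byte 0:  39 ⊕  63 =  24
byte 1: 171 ⊕  20 = 191
byte 2:   7 ⊕ 128 = 135
byte 3: 224 ⊕  65 = 161
byte 4:   3 ⊕  36 =  39
byte 5: 184 ⊕ 210 = 106
byte 6: 115 ⊕  26 = 105
byte 7:  66 ⊕ 100 =  38
byte 8: 150 ⊕ 160 =  54
byte 9:   4 ⊕  11 =  15
byte 10: 167 ⊕  92 = 251
byte 11: 212 ⊕ 191 = 107
byte 12: 173 ⊕  97 = 204
byte 13:  32 ⊕  92 = 124
byte 14: 176 ⊕  82 = 226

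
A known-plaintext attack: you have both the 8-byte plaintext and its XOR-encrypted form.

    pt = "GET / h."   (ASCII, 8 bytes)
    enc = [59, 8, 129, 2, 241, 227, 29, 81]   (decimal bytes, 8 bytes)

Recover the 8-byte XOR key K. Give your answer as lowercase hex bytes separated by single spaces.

7c 4d d5 22 de c3 75 7f

Since enc = pt ⊕ K, XORing both sides with pt gives K = pt ⊕ enc.
47 xor 3b = 7c
45 xor 08 = 4d
54 xor 81 = d5
20 xor 02 = 22
2f xor f1 = de
20 xor e3 = c3
68 xor 1d = 75
2e xor 51 = 7f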